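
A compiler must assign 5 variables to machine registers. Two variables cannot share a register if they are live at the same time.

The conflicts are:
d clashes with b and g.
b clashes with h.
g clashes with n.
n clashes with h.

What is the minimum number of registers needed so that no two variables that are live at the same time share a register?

The cycle n-h-b-d-g-n has odd length 5, so it cannot be 2-colored; at least 3 registers are needed.
3 registers suffice: register 1 → {b, g}; register 2 → {d, h}; register 3 → {n}. Every pair that conflicts lands in different registers.

3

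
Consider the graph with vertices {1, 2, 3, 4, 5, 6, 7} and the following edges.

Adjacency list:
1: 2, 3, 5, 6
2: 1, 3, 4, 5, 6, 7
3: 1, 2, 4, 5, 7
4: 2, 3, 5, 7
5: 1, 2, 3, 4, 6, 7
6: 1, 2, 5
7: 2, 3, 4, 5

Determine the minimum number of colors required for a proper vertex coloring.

2, 3, 4, 5, 7 are pairwise adjacent (a clique of size 5), so at least 5 colors are needed.
5 colors suffice: 1=d, 2=b, 3=c, 4=d, 5=a, 6=c, 7=e. No two adjacent vertices share a color.

5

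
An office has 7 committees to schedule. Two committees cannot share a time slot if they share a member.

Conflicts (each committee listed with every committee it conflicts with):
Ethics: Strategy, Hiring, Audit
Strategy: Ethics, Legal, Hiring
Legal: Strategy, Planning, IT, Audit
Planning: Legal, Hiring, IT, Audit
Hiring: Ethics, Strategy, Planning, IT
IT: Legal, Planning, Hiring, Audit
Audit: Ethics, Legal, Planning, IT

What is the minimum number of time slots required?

4

Legal, Planning, IT, Audit are mutually in conflict, so at least 4 time slots are needed.
4 time slots suffice: time slot 1 → {Legal, Hiring}; time slot 2 → {Strategy, IT}; time slot 3 → {Ethics, Planning}; time slot 4 → {Audit}. Each listed conflict is separated.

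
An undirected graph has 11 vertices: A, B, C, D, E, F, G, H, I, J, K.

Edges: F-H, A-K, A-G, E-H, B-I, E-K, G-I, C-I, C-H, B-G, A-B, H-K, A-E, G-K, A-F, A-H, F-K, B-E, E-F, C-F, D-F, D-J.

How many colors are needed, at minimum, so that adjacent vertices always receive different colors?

5

A, E, F, H, K are mutually adjacent (a clique of size 5), so at least 5 colors are needed.
5 colors suffice: color 1 → {F, G, J}; color 2 → {A, D, I}; color 3 → {C, E}; color 4 → {B, K}; color 5 → {H}. No two adjacent vertices share a color.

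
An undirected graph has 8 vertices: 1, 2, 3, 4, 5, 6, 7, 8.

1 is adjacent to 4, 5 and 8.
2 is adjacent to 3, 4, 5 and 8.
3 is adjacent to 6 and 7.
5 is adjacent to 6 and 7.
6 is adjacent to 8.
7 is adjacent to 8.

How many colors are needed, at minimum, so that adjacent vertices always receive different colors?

2

1 and 5 are adjacent, so at least 2 colors are needed.
2 colors suffice: color red → {3, 4, 5, 8}; color blue → {1, 2, 6, 7}. Every edge joins two different colors.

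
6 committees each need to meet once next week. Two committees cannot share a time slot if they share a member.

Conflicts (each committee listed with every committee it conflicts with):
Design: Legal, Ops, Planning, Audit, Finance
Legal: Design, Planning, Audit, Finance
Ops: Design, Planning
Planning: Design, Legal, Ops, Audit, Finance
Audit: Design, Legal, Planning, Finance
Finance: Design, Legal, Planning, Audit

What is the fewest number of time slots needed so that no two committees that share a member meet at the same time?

Design, Legal, Planning, Audit, Finance are mutually in conflict, so at least 5 time slots are needed.
A valid assignment using 5 time slots: Design=1, Legal=3, Ops=3, Planning=2, Audit=4, Finance=5. Each listed conflict is separated.

5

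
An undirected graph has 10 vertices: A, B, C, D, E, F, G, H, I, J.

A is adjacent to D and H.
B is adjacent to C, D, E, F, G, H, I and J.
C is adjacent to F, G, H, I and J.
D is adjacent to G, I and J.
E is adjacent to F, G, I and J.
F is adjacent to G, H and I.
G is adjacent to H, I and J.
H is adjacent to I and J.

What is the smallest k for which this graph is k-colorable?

B, C, F, G, H, I are mutually adjacent (a clique of size 6), so at least 6 colors are needed.
One proper 6-coloring: A=1, B=1, C=5, D=3, E=3, F=6, G=2, H=3, I=4, J=4. Each edge has distinct colors on its endpoints.

6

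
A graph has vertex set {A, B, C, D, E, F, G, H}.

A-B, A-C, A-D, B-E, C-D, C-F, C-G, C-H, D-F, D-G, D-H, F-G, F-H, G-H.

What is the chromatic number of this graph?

C, D, F, G, H form a clique, so at least 5 colors are needed.
5 colors suffice: color 1 → {B, C}; color 2 → {D, E}; color 3 → {A, H}; color 4 → {G}; color 5 → {F}. Every edge joins two different colors.

5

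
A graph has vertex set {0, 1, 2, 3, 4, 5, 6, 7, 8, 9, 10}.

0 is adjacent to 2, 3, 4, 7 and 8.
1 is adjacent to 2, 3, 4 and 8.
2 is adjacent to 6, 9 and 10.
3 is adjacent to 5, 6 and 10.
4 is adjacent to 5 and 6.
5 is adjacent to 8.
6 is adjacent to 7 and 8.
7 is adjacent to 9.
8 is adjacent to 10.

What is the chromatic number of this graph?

2

2 and 9 are adjacent, so at least 2 colors are needed.
2 colors suffice: color red → {2, 3, 4, 7, 8}; color blue → {0, 1, 5, 6, 9, 10}. Each edge has distinct colors on its endpoints.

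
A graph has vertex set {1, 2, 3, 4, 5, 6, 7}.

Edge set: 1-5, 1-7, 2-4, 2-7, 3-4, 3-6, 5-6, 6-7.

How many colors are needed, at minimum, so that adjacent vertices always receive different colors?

The cycle 2-7-6-3-4-2 has odd length 5, so it cannot be 2-colored; at least 3 colors are needed.
3 colors suffice: 1=b, 2=b, 3=a, 4=c, 5=a, 6=b, 7=a. Every edge joins two different colors.

3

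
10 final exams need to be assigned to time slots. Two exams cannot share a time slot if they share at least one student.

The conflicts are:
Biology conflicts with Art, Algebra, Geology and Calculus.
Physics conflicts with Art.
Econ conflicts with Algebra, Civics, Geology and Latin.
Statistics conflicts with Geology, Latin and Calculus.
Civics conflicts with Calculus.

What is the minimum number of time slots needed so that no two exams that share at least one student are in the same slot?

The cycle Civics-Econ-Geology-Biology-Calculus-Civics has odd length 5, so it cannot be 2-colored; at least 3 time slots are needed.
A valid assignment using 3 time slots: Biology=1, Physics=1, Econ=1, Statistics=1, Art=2, Algebra=2, Civics=3, Geology=2, Latin=2, Calculus=2. Each listed conflict is separated.

3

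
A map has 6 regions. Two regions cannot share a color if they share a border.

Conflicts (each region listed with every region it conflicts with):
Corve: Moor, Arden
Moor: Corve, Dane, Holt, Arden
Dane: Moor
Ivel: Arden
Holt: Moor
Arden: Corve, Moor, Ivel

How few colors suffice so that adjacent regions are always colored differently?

Corve, Moor, Arden pairwise conflict, so at least 3 colors are needed.
3 colors suffice: color 1 → {Moor, Ivel}; color 2 → {Dane, Holt, Arden}; color 3 → {Corve}. Each listed conflict is separated.

3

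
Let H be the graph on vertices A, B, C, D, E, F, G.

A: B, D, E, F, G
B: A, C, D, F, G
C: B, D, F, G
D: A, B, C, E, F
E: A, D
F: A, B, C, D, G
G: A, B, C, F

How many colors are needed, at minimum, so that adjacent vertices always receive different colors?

4

A, B, D, F are pairwise adjacent (a clique of size 4), so at least 4 colors are needed.
4 colors suffice: color 1 → {E, F}; color 2 → {A, C}; color 3 → {B}; color 4 → {D, G}. Every edge joins two different colors.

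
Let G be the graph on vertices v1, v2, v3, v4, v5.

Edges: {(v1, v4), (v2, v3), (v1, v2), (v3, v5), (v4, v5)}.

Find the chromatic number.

3

The cycle v4-v5-v3-v2-v1-v4 has odd length 5, so it cannot be 2-colored; at least 3 colors are needed.
3 colors suffice: color red → {v3, v4}; color blue → {v1, v5}; color green → {v2}. Each edge has distinct colors on its endpoints.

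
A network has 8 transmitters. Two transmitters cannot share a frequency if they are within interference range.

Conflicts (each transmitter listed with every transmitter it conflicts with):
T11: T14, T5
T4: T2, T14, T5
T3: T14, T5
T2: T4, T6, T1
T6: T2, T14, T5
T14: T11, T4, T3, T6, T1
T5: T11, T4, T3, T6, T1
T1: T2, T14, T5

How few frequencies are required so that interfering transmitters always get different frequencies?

T11 and T5 conflict, so at least 2 frequencies are needed.
2 frequencies suffice: frequency 1 → {T2, T14, T5}; frequency 2 → {T11, T4, T3, T6, T1}. Each listed conflict is separated.

2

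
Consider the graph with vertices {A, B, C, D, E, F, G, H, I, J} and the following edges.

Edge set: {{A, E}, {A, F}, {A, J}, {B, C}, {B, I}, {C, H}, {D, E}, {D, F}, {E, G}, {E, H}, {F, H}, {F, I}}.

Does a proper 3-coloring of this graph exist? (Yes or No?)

Yes

The chromatic number is 3. The cycle B-I-F-H-C-B has odd length 5, so it cannot be 2-colored; at least 3 colors are needed.
3 colors suffice: color 1 → {C, E, F, J}; color 2 → {A, B, D, G, H}; color 3 → {I}.
That is already a proper 3-coloring.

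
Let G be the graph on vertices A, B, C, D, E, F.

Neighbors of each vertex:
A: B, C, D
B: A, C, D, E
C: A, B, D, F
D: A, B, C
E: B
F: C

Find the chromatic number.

4

A, B, C, D are mutually adjacent (a clique of size 4), so at least 4 colors are needed.
4 colors suffice: color 1 → {C, E}; color 2 → {B, F}; color 3 → {A}; color 4 → {D}. Every edge joins two different colors.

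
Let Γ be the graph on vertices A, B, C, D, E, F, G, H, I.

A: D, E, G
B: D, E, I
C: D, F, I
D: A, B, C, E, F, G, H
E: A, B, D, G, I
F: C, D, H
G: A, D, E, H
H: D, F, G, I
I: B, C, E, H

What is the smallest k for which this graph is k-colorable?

A, D, E, G are mutually adjacent (a clique of size 4), so at least 4 colors are needed.
4 colors suffice: color 1 → {D, I}; color 2 → {C, E, H}; color 3 → {B, F, G}; color 4 → {A}. Each edge has distinct colors on its endpoints.

4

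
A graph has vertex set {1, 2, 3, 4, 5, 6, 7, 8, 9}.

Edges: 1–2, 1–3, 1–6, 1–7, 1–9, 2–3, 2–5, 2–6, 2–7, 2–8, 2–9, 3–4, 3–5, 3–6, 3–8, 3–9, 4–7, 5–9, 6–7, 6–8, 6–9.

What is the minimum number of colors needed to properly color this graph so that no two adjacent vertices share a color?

1, 2, 3, 6, 9 are pairwise adjacent (a clique of size 5), so at least 5 colors are needed.
5 colors suffice: color red → {3, 7}; color blue → {2, 4}; color green → {5, 6}; color yellow → {1, 8}; color purple → {9}. Every edge joins two different colors.

5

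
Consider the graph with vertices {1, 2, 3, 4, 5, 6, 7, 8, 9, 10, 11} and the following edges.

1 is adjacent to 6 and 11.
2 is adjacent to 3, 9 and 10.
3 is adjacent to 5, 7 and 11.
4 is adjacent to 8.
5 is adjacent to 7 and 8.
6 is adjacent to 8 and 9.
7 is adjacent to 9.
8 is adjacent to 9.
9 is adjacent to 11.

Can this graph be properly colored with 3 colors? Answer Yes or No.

Yes

The chromatic number is 3. 6, 8, 9 form a triangle, so at least 3 colors are needed.
A valid assignment using 3 colors: 1=red, 2=blue, 3=red, 4=red, 5=green, 6=green, 7=blue, 8=blue, 9=red, 10=red, 11=blue.
That is already a proper 3-coloring.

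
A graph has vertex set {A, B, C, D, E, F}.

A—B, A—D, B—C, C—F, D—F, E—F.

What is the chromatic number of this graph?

3

The cycle B-C-F-D-A-B has odd length 5, so it cannot be 2-colored; at least 3 colors are needed.
A valid assignment using 3 colors: A=blue, B=red, C=blue, D=green, E=blue, F=red. No two adjacent vertices share a color.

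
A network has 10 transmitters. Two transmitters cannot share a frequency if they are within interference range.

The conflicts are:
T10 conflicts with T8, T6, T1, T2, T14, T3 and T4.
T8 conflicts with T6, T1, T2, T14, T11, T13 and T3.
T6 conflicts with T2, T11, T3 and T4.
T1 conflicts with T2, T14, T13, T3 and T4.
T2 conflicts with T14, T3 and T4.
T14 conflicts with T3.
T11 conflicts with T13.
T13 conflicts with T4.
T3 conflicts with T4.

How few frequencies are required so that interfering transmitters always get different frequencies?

6

T10, T8, T1, T2, T14, T3 pairwise conflict, so at least 6 frequencies are needed.
6 frequencies suffice: frequency 1 → {T8, T4}; frequency 2 → {T2, T13}; frequency 3 → {T11, T3}; frequency 4 → {T6, T1}; frequency 5 → {T10}; frequency 6 → {T14}. Each listed conflict is separated.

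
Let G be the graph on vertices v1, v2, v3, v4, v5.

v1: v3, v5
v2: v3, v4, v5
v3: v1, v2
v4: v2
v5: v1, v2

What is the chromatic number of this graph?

v2 and v5 are adjacent, so at least 2 colors are needed.
2 colors suffice: color 1 → {v1, v2}; color 2 → {v3, v4, v5}. Every edge joins two different colors.

2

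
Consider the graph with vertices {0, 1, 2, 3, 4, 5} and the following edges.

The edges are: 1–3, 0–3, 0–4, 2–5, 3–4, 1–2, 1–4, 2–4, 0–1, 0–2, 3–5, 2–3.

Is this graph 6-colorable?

The chromatic number is 5. 0, 1, 2, 3, 4 are pairwise adjacent (a clique of size 5), so at least 5 colors are needed.
A valid assignment using 5 colors: 0=purple, 1=green, 2=red, 3=blue, 4=yellow, 5=green.
Since 6 ≥ 5, a proper 6-coloring certainly exists.

Yes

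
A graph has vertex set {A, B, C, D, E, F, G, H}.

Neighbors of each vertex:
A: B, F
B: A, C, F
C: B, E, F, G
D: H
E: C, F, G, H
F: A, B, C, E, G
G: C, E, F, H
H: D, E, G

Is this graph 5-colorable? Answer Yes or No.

The chromatic number is 4. C, E, F, G are mutually adjacent (a clique of size 4), so at least 4 colors are needed.
4 colors suffice: color 1 → {F, H}; color 2 → {B, D, G}; color 3 → {A, E}; color 4 → {C}.
Since 5 ≥ 4, a proper 5-coloring certainly exists.

Yes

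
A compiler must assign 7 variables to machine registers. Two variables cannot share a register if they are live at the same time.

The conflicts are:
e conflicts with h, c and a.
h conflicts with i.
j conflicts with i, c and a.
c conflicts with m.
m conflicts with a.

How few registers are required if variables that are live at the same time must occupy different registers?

3

The cycle i-j-a-e-h-i has odd length 5, so it cannot be 2-colored; at least 3 registers are needed.
3 registers suffice: register 1 → {h, c, a}; register 2 → {e, j, m}; register 3 → {i}. Each listed conflict is separated.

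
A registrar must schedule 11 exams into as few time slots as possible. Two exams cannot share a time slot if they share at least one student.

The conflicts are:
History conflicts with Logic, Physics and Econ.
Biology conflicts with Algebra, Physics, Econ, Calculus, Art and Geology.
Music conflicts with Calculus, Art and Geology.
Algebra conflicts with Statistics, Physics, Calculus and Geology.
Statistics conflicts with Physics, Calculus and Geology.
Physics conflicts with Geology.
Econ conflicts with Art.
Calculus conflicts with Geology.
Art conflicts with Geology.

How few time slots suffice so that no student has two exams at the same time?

4

Biology, Algebra, Calculus, Geology all conflict with each other, so at least 4 time slots are needed.
4 time slots suffice: time slot 1 → {Logic, Econ, Geology}; time slot 2 → {History, Biology, Music, Statistics}; time slot 3 → {Physics, Calculus, Art}; time slot 4 → {Algebra}. No two conflicting exams share a time slot.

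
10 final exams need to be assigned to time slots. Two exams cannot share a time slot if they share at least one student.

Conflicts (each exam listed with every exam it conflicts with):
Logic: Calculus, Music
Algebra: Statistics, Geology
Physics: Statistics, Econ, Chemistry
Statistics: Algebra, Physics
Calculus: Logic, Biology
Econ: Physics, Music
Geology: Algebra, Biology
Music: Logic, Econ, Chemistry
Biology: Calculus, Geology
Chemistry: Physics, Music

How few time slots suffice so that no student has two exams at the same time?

3

The cycle Chemistry-Physics-Statistics-Algebra-Geology-Biology-Calculus-Logic-Music-Chemistry has odd length 9, so it cannot be 2-colored; at least 3 time slots are needed.
A valid assignment using 3 time slots: Logic=2, Algebra=3, Physics=1, Statistics=2, Calculus=1, Econ=2, Geology=1, Music=1, Biology=2, Chemistry=2. Each listed conflict is separated.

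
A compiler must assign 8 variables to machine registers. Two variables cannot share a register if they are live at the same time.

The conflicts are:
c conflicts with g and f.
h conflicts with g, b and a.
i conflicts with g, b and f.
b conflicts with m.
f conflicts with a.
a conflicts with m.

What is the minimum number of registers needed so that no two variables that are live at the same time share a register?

3

The cycle i-b-h-a-f-i has odd length 5, so it cannot be 2-colored; at least 3 registers are needed.
3 registers suffice: register 1 → {h, f, m}; register 2 → {g, b, a}; register 3 → {c, i}. Each listed conflict is separated.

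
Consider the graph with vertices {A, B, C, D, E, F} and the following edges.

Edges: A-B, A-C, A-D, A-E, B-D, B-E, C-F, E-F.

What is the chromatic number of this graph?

3

A, B, E form a triangle, so at least 3 colors are needed.
3 colors suffice: color red → {A, F}; color blue → {B, C}; color green → {D, E}. Every edge joins two different colors.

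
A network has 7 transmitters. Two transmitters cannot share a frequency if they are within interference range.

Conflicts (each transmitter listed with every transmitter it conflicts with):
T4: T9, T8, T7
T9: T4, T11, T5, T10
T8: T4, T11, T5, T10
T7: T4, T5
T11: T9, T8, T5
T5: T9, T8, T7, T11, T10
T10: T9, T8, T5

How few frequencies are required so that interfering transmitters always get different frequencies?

3

T8, T11, T5 are mutually in conflict, so at least 3 frequencies are needed.
3 frequencies suffice: T4=1, T9=2, T8=2, T7=2, T11=3, T5=1, T10=3. No two conflicting transmitters share a frequency.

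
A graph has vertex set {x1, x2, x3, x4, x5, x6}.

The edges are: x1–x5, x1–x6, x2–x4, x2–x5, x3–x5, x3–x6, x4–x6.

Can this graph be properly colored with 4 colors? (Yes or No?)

Yes

The chromatic number is 3. The cycle x6-x4-x2-x5-x1-x6 has odd length 5, so it cannot be 2-colored; at least 3 colors are needed.
3 colors suffice: color 1 → {x5, x6}; color 2 → {x1, x2, x3}; color 3 → {x4}.
Since 4 ≥ 3, a proper 4-coloring certainly exists.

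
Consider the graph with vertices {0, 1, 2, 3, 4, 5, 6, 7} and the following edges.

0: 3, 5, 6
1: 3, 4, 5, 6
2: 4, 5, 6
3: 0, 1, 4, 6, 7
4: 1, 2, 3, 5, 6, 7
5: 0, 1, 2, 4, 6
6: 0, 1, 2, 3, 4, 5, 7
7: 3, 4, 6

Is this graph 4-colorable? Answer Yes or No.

The chromatic number is 4. 2, 4, 5, 6 form a clique, so at least 4 colors are needed.
4 colors suffice: 0=blue, 1=yellow, 2=yellow, 3=green, 4=blue, 5=green, 6=red, 7=yellow.
That is already a proper 4-coloring.

Yes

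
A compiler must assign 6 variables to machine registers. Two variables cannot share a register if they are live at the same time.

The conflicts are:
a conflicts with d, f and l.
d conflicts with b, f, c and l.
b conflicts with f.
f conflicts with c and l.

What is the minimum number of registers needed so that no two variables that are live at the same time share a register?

4

a, d, f, l all conflict with each other, so at least 4 registers are needed.
4 registers suffice: a=3, d=2, b=3, f=1, c=3, l=4. No two conflicting variables share a register.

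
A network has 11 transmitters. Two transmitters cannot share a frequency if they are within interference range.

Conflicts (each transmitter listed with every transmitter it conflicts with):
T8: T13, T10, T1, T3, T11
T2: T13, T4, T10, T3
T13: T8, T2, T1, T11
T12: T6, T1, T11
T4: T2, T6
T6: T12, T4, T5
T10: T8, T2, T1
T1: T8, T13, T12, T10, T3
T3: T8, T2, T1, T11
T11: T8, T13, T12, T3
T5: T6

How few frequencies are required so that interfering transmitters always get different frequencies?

3

T8, T13, T11 all conflict with each other, so at least 3 frequencies are needed.
3 frequencies suffice: frequency 1 → {T8, T2, T12, T5}; frequency 2 → {T6, T1, T11}; frequency 3 → {T13, T4, T10, T3}. Each listed conflict is separated.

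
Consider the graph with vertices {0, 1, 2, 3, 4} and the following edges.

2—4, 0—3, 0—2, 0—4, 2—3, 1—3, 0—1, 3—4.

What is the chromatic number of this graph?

4

0, 2, 3, 4 form a clique, so at least 4 colors are needed.
4 colors suffice: color a → {0}; color b → {3}; color c → {1, 4}; color d → {2}. Each edge has distinct colors on its endpoints.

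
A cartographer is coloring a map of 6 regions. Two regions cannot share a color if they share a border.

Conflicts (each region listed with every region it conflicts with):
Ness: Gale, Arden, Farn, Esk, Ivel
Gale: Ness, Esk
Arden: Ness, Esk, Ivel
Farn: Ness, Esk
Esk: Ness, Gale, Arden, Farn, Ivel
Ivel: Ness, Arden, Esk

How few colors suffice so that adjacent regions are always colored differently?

4

Ness, Arden, Esk, Ivel pairwise conflict, so at least 4 colors are needed.
4 colors suffice: color 1 → {Ness}; color 2 → {Esk}; color 3 → {Gale, Farn, Ivel}; color 4 → {Arden}. No two conflicting regions share a color.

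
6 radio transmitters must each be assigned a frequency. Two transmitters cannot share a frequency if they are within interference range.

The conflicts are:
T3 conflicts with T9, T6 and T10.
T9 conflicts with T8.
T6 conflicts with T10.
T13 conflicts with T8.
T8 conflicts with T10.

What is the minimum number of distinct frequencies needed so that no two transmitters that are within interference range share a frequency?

T3, T6, T10 all conflict with each other, so at least 3 frequencies are needed.
3 frequencies suffice: frequency 1 → {T3, T8}; frequency 2 → {T9, T13, T10}; frequency 3 → {T6}. Each listed conflict is separated.

3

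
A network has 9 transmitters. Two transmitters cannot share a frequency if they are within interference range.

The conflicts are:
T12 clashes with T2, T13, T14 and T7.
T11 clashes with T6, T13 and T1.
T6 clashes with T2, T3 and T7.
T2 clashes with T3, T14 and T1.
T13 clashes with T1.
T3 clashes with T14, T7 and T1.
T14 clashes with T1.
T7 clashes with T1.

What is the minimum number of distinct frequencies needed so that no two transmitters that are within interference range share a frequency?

T2, T3, T14, T1 pairwise conflict, so at least 4 frequencies are needed.
Using 4 frequencies: T12=1, T11=3, T6=1, T2=2, T13=2, T3=3, T14=4, T7=2, T1=1. Each listed conflict is separated.

4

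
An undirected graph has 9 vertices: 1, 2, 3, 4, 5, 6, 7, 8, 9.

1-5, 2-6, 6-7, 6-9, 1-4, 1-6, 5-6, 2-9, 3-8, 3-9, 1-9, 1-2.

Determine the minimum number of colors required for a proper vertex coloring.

4

1, 2, 6, 9 are mutually adjacent (a clique of size 4), so at least 4 colors are needed.
4 colors suffice: color a → {3, 4, 6}; color b → {1, 7, 8}; color c → {5, 9}; color d → {2}. No two adjacent vertices share a color.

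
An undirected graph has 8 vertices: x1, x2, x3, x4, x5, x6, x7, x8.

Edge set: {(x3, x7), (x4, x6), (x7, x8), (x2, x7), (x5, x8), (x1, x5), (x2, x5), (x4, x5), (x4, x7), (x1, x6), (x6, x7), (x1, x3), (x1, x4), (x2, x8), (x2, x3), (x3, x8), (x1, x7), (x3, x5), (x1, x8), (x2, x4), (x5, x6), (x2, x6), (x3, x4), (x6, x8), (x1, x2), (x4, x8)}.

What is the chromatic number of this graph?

6

x1, x2, x3, x4, x5, x8 are mutually adjacent (a clique of size 6), so at least 6 colors are needed.
6 colors suffice: color 1 → {x2}; color 2 → {x4}; color 3 → {x1}; color 4 → {x8}; color 5 → {x5, x7}; color 6 → {x3, x6}. Each edge has distinct colors on its endpoints.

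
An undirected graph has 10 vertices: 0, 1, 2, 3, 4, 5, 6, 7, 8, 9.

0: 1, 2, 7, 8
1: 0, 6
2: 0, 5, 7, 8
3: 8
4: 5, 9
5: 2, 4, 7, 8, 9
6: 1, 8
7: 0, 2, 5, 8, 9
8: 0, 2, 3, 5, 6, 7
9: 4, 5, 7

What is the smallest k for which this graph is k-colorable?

0, 2, 7, 8 form a clique, so at least 4 colors are needed.
4 colors suffice: color red → {1, 8, 9}; color blue → {3, 4, 6, 7}; color green → {0, 5}; color yellow → {2}. Every edge joins two different colors.

4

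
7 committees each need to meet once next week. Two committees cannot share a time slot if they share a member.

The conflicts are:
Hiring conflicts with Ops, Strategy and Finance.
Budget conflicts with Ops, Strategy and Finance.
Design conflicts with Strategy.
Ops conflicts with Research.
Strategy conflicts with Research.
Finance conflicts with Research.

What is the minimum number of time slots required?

Hiring and Finance conflict, so at least 2 time slots are needed.
Using 2 time slots: Hiring=2, Budget=2, Design=2, Ops=1, Strategy=1, Finance=1, Research=2. No two conflicting committees share a time slot.

2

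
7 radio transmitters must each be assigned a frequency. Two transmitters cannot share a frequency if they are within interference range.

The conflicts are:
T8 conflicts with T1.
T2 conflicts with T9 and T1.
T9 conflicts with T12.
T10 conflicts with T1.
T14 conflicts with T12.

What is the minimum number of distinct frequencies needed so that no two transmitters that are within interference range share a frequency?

T2 and T9 conflict, so at least 2 frequencies are needed.
2 frequencies suffice: T8=2, T2=2, T9=1, T10=2, T1=1, T14=1, T12=2. Each listed conflict is separated.

2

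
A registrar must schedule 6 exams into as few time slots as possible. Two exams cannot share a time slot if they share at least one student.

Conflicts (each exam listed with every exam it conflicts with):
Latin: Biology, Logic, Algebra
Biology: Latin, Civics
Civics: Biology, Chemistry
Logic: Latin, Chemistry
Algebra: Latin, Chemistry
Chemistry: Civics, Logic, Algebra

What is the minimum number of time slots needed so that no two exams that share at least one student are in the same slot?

The cycle Latin-Biology-Civics-Chemistry-Logic-Latin has odd length 5, so it cannot be 2-colored; at least 3 time slots are needed.
3 time slots suffice: time slot 1 → {Latin, Chemistry}; time slot 2 → {Civics, Logic, Algebra}; time slot 3 → {Biology}. Every pair that conflicts lands in different time slots.

3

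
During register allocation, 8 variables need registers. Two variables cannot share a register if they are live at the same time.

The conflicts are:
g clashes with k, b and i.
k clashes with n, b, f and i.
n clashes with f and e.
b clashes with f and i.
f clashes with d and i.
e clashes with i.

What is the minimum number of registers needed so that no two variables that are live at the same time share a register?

k, b, f, i pairwise conflict, so at least 4 registers are needed.
4 registers suffice: register 1 → {k, e, d}; register 2 → {n, i}; register 3 → {g, f}; register 4 → {b}. No two conflicting variables share a register.

4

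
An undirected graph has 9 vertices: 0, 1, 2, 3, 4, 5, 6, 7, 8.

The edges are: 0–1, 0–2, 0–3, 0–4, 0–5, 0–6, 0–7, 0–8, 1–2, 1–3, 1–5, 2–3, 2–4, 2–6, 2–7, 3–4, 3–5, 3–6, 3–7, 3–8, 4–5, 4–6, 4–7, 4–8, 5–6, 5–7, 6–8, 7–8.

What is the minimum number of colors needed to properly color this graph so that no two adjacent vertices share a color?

0, 3, 4, 7, 8 form a clique, so at least 5 colors are needed.
5 colors suffice: color red → {3}; color blue → {0}; color green → {1, 4}; color yellow → {6, 7}; color purple → {2, 5, 8}. Each edge has distinct colors on its endpoints.

5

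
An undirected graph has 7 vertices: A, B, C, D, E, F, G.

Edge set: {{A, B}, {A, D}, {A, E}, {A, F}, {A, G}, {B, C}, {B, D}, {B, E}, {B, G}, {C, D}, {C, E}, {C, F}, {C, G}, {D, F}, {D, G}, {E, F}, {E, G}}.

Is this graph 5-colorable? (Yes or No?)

Yes

The chromatic number is 4. B, C, D, G are mutually adjacent (a clique of size 4), so at least 4 colors are needed.
4 colors suffice: color red → {D, E}; color blue → {F, G}; color green → {B}; color yellow → {A, C}.
Since 5 ≥ 4, a proper 5-coloring certainly exists.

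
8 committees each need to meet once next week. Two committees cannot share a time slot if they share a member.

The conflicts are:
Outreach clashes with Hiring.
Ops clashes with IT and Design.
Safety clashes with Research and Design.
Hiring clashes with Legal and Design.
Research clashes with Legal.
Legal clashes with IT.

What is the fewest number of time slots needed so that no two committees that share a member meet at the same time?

The cycle Design-Hiring-Legal-IT-Ops-Design has odd length 5, so it cannot be 2-colored; at least 3 time slots are needed.
Using 3 time slots: Outreach=1, Ops=2, Safety=2, Hiring=2, Research=3, Legal=1, IT=3, Design=1. No two conflicting committees share a time slot.

3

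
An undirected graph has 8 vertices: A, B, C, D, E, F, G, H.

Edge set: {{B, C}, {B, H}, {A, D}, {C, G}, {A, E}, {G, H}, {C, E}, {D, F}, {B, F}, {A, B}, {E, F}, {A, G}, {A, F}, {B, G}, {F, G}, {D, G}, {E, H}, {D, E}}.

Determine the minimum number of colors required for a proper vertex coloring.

4

A, B, F, G are mutually adjacent (a clique of size 4), so at least 4 colors are needed.
4 colors suffice: color 1 → {E, G}; color 2 → {C, F, H}; color 3 → {B, D}; color 4 → {A}. Every edge joins two different colors.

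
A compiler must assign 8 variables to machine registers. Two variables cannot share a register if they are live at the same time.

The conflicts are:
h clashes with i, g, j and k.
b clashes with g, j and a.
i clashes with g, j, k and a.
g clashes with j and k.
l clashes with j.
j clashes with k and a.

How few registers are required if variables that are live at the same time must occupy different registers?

5

h, i, g, j, k are mutually in conflict, so at least 5 registers are needed.
A valid assignment using 5 registers: h=4, b=3, i=3, g=2, l=2, j=1, k=5, a=2. Every pair that conflicts lands in different registers.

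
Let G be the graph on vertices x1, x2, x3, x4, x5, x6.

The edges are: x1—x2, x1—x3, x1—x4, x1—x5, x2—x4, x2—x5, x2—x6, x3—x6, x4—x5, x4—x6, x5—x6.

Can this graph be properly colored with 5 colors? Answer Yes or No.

The chromatic number is 4. x1, x2, x4, x5 are pairwise adjacent (a clique of size 4), so at least 4 colors are needed.
4 colors suffice: color R → {x1, x6}; color B → {x3, x4}; color G → {x2}; color Y → {x5}.
Since 5 ≥ 4, a proper 5-coloring certainly exists.

Yes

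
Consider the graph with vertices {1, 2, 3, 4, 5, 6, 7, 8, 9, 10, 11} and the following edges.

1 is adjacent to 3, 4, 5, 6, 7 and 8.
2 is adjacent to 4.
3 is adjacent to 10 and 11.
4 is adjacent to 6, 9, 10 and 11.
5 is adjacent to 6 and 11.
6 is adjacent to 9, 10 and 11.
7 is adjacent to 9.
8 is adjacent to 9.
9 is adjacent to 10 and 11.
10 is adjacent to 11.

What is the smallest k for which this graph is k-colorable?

5

4, 6, 9, 10, 11 are pairwise adjacent (a clique of size 5), so at least 5 colors are needed.
5 colors suffice: 1=c, 2=b, 3=a, 4=a, 5=a, 6=b, 7=a, 8=a, 9=d, 10=e, 11=c. No two adjacent vertices share a color.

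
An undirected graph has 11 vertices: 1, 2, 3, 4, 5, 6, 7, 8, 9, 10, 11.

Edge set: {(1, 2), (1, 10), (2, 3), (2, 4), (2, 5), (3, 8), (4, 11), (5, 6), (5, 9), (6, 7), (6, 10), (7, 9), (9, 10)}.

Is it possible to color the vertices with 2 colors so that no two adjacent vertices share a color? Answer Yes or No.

No

The cycle 6-5-2-1-10-6 has odd length 5, so it cannot be 2-colored; at least 3 colors are needed.
So 2 colors are not enough.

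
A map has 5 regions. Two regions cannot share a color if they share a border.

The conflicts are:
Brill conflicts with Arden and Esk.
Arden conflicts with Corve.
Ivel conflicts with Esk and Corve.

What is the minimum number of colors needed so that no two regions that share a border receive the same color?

The cycle Esk-Brill-Arden-Corve-Ivel-Esk has odd length 5, so it cannot be 2-colored; at least 3 colors are needed.
A valid assignment using 3 colors: Brill=2, Arden=1, Ivel=3, Esk=1, Corve=2. No two conflicting regions share a color.

3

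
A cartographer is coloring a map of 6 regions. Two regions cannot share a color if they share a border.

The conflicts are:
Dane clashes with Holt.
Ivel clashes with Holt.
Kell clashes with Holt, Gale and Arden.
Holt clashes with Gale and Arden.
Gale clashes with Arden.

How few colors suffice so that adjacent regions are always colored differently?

4

Kell, Holt, Gale, Arden pairwise conflict, so at least 4 colors are needed.
4 colors suffice: color 1 → {Holt}; color 2 → {Dane, Ivel, Kell}; color 3 → {Arden}; color 4 → {Gale}. Every pair that conflicts lands in different colors.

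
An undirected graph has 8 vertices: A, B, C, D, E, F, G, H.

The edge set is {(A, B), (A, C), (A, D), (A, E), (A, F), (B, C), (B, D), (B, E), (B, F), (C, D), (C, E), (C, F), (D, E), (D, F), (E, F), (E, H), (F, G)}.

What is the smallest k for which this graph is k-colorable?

6

A, B, C, D, E, F form a clique, so at least 6 colors are needed.
A valid assignment using 6 colors: A=3, B=4, C=6, D=5, E=2, F=1, G=2, H=1. No two adjacent vertices share a color.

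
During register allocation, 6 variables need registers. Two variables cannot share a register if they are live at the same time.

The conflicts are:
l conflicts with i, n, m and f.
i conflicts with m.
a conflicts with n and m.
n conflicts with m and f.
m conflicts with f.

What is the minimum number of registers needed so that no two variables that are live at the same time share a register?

4

l, n, m, f are mutually in conflict, so at least 4 registers are needed.
A valid assignment using 4 registers: l=2, i=3, a=2, n=3, m=1, f=4. Every pair that conflicts lands in different registers.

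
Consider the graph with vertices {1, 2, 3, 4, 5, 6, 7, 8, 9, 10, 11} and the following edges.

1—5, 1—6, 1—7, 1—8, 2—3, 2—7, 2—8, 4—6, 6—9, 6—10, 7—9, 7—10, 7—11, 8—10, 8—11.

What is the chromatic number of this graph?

2

4 and 6 are adjacent, so at least 2 colors are needed.
2 colors suffice: 1=blue, 2=blue, 3=red, 4=blue, 5=red, 6=red, 7=red, 8=red, 9=blue, 10=blue, 11=blue. No two adjacent vertices share a color.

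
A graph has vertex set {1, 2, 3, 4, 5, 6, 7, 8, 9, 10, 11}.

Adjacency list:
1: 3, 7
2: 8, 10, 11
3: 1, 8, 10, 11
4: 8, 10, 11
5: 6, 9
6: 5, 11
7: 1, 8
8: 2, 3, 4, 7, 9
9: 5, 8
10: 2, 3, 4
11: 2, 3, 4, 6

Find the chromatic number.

5 and 9 are adjacent, so at least 2 colors are needed.
One proper 2-coloring: 1=a, 2=b, 3=b, 4=b, 5=a, 6=b, 7=b, 8=a, 9=b, 10=a, 11=a. Each edge has distinct colors on its endpoints.

2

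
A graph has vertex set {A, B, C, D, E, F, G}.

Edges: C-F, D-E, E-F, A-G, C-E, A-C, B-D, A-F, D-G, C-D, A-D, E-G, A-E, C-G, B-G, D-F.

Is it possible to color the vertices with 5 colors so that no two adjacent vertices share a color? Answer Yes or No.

Yes

The chromatic number is 5. A, C, D, E, G form a clique, so at least 5 colors are needed.
5 colors suffice: color red → {D}; color blue → {B, C}; color green → {F, G}; color yellow → {E}; color purple → {A}.
That is already a proper 5-coloring.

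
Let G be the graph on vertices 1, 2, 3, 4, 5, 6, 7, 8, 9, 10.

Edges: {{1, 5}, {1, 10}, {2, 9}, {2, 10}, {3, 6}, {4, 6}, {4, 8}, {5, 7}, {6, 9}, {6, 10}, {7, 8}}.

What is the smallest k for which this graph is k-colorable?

3

The cycle 5-1-10-6-4-8-7-5 has odd length 7, so it cannot be 2-colored; at least 3 colors are needed.
3 colors suffice: color a → {2, 5, 6, 8}; color b → {3, 4, 7, 9, 10}; color c → {1}. Every edge joins two different colors.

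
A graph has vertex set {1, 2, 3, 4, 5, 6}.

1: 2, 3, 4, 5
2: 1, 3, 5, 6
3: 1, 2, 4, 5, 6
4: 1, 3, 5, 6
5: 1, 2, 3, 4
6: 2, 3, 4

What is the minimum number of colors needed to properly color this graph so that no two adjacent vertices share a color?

1, 2, 3, 5 are mutually adjacent (a clique of size 4), so at least 4 colors are needed.
4 colors suffice: color a → {3}; color b → {1, 6}; color c → {5}; color d → {2, 4}. Each edge has distinct colors on its endpoints.

4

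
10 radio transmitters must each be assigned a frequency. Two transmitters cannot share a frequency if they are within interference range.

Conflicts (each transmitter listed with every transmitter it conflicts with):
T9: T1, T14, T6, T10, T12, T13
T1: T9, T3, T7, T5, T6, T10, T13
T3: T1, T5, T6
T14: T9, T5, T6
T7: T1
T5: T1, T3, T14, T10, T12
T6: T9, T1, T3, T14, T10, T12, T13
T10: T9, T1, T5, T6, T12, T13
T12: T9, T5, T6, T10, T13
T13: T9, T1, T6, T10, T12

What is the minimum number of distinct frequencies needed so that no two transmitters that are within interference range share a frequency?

5

T9, T6, T10, T12, T13 are mutually in conflict, so at least 5 frequencies are needed.
5 frequencies suffice: frequency 1 → {T7, T5, T6}; frequency 2 → {T1, T14, T12}; frequency 3 → {T9, T3}; frequency 4 → {T10}; frequency 5 → {T13}. No two conflicting transmitters share a frequency.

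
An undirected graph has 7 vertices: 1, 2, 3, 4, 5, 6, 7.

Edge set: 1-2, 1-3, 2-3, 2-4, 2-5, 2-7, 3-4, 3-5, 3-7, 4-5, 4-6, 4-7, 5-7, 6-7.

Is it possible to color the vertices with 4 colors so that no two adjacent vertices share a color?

No

2, 3, 4, 5, 7 are mutually adjacent (a clique of size 5), so at least 5 colors are needed.
So 4 colors are not enough.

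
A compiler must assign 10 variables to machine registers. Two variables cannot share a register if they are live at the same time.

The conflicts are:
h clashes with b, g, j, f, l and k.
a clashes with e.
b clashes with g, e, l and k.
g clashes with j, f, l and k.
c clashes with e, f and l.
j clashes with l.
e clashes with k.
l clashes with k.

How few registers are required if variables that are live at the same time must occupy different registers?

h, b, g, l, k all conflict with each other, so at least 5 registers are needed.
5 registers suffice: register 1 → {h, e}; register 2 → {a, f, l}; register 3 → {g, c}; register 4 → {j, k}; register 5 → {b}. Each listed conflict is separated.

5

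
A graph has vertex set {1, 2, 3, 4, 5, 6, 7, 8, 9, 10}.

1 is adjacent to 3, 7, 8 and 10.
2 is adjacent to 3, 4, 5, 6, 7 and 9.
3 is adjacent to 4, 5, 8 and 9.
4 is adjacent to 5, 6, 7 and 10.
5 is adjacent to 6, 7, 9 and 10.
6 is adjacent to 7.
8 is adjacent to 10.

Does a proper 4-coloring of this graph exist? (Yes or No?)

2, 4, 5, 6, 7 form a clique, so at least 5 colors are needed.
So 4 colors are not enough.

No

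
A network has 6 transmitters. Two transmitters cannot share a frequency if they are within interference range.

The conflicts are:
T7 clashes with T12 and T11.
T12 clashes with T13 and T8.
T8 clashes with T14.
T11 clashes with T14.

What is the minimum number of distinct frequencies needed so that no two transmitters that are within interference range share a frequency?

3

The cycle T11-T7-T12-T8-T14-T11 has odd length 5, so it cannot be 2-colored; at least 3 frequencies are needed.
Using 3 frequencies: T7=3, T12=1, T13=2, T8=2, T11=2, T14=1. Every pair that conflicts lands in different frequencies.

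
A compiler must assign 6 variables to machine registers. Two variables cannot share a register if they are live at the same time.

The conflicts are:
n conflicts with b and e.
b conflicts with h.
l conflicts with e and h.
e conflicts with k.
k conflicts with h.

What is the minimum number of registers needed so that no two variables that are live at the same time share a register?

3

The cycle b-h-k-e-n-b has odd length 5, so it cannot be 2-colored; at least 3 registers are needed.
3 registers suffice: register 1 → {e, h}; register 2 → {n, l, k}; register 3 → {b}. No two conflicting variables share a register.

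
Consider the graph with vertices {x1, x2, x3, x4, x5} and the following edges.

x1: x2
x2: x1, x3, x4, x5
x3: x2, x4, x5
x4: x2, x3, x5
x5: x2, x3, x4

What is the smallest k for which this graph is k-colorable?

x2, x3, x4, x5 are pairwise adjacent (a clique of size 4), so at least 4 colors are needed.
4 colors suffice: color 1 → {x2}; color 2 → {x1, x4}; color 3 → {x3}; color 4 → {x5}. No two adjacent vertices share a color.

4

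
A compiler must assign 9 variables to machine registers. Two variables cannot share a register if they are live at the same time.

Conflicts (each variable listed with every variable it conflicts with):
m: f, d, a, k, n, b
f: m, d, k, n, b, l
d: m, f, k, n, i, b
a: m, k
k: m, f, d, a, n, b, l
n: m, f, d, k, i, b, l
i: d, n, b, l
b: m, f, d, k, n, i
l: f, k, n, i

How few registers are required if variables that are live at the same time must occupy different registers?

m, f, d, k, n, b pairwise conflict, so at least 6 registers are needed.
A valid assignment using 6 registers: m=3, f=6, d=5, a=2, k=1, n=2, i=1, b=4, l=3. No two conflicting variables share a register.

6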